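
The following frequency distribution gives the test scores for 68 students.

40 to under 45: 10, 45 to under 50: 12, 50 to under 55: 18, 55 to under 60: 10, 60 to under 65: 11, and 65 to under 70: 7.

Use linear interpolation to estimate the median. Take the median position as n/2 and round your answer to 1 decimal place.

Cumulative frequencies: 10, 22, 40, 50, 61, 68
n = 68; position = n/2 = 34.
This falls in the class 50 to under 55: L = 50, F = 22, f = 18, h = 5.
Median ≈ 50 + ((34 − 22) / 18) × 5 = 53.3333

53.3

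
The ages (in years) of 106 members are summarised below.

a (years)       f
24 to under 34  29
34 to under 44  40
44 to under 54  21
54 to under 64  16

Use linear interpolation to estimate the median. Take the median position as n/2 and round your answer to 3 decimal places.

Cumulative frequencies: 29, 69, 90, 106
n = 106; position = n/2 = 53.
This falls in the class 34 to under 44: L = 34, F = 29, f = 40, h = 10.
Median ≈ 34 + ((53 − 29) / 40) × 10 = 40.0000

40.000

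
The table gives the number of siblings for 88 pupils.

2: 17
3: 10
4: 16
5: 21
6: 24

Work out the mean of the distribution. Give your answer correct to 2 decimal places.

4.28

Values: 2, 3, 4, 5, 6
Σfx = 17×2 + 10×3 + 16×4 + 21×5 + 24×6 = 377
n = Σf = 88
Mean = 377 / 88 = 4.2841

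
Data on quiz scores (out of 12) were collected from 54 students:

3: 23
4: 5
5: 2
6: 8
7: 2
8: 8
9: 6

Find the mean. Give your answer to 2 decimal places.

Values: 3, 4, 5, 6, 7, 8, 9
Σfx = 23×3 + 5×4 + 2×5 + 8×6 + 2×7 + 8×8 + 6×9 = 279
n = Σf = 54
Mean = 279 / 54 = 5.1667

5.17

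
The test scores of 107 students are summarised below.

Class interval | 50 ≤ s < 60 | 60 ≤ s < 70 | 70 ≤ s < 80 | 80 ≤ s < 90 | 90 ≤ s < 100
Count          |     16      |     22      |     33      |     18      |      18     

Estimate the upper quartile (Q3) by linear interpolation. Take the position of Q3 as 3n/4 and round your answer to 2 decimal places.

Cumulative frequencies: 16, 38, 71, 89, 107
n = 107; position = 3n/4 = 80.25.
This falls in the class 80 ≤ s < 90: L = 80, F = 71, f = 18, h = 10.
Upper quartile ≈ 80 + ((80.25 − 71) / 18) × 10 = 85.1389

85.14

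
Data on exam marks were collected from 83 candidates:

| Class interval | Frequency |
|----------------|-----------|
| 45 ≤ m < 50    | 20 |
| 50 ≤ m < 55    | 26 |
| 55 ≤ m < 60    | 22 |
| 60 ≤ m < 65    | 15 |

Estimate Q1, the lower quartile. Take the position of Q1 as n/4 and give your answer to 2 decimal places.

50.14

Cumulative frequencies: 20, 46, 68, 83
n = 83; position = n/4 = 20.75.
This falls in the class 50 ≤ m < 55: L = 50, F = 20, f = 26, h = 5.
Lower quartile ≈ 50 + ((20.75 − 20) / 26) × 5 = 50.1442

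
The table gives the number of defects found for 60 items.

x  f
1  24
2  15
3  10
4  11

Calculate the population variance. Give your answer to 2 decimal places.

1.28

Values: 1, 2, 3, 4
n = 60, Σfx = 128, mean = 2.1333
Σfx² = 350
Σf(x − x̄)² = Σfx² − (Σfx)²/n = 350 − 128²/60 = 76.9333
Population variance = 76.9333 / 60 = 1.2822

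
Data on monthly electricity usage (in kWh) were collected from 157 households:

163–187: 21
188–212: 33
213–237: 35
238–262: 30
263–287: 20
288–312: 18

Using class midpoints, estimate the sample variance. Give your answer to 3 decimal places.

Midpoints: 175, 200, 225, 250, 275, 300
n = 157, Σfm = 36550, mean = 232.8025
Σfm² = 8742500
Σf(m − x̄)² = Σfm² − (Σfm)²/n = 8742500 − 36550²/157 = 233566.8790
Sample variance = 233566.8790 / 156 = 1497.2236

1497.224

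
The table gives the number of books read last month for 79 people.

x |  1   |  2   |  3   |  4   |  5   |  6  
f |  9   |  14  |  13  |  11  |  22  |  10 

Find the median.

4

Cumulative frequencies: 9, 23, 36, 47, 69, 79
n = 79, so the median is the value in position (n+1)/2 = 40.
Position 40 falls at value 4.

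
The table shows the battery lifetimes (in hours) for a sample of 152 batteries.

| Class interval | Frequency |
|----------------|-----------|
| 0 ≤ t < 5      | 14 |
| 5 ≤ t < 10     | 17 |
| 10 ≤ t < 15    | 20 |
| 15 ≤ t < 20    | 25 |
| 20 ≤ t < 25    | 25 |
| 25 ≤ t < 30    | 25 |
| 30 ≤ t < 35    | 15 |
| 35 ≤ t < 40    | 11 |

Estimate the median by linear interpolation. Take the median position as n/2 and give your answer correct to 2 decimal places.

20.00

Cumulative frequencies: 14, 31, 51, 76, 101, 126, 141, 152
n = 152; position = n/2 = 76.
This falls in the class 15 ≤ t < 20: L = 15, F = 51, f = 25, h = 5.
Median ≈ 15 + ((76 − 51) / 25) × 5 = 20.0000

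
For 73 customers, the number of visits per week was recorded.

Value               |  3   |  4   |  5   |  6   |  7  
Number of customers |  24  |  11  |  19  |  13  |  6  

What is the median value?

5

Cumulative frequencies: 24, 35, 54, 67, 73
n = 73, so the median is the value in position (n+1)/2 = 37.
Position 37 falls at value 5.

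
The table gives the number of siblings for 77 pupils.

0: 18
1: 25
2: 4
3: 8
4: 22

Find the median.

1

Cumulative frequencies: 18, 43, 47, 55, 77
n = 77, so the median is the value in position (n+1)/2 = 39.
Position 39 falls at value 1.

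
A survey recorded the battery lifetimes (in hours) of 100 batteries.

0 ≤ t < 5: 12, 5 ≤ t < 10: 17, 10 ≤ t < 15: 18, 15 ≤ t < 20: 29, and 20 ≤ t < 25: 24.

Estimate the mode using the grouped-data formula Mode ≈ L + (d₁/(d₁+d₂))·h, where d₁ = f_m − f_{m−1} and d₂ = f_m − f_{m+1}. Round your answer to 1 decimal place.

Modal class: 15 ≤ t < 20 (highest frequency 29).
d₁ = 29 − 18 = 11, d₂ = 29 − 24 = 5
Mode ≈ 15 + (11/(11+5)) × 5 = 15 + 3.4375 = 18.4375

18.4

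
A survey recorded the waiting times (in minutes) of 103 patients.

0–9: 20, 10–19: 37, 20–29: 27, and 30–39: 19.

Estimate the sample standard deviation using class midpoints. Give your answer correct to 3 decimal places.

Midpoints: 4.5, 14.5, 24.5, 34.5
n = 103, Σfm = 1943.5, mean = 18.8689
Σfm² = 47005.75
Σf(m − x̄)² = Σfm² − (Σfm)²/n = 47005.75 − 1943.5²/103 = 10333.9806
Sample variance = 10333.9806 / 102 = 101.3135
Standard deviation = √101.3135 = 10.0655

10.065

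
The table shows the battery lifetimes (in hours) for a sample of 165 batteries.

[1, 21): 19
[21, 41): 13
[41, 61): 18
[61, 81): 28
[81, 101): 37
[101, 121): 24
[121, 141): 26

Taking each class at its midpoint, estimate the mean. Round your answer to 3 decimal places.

78.515

Midpoints: 11, 31, 51, 71, 91, 111, 131
Σfm = 19×11 + 13×31 + 18×51 + 28×71 + 37×91 + 24×111 + 26×131 = 12955
n = Σf = 165
Mean = 12955 / 165 = 78.5152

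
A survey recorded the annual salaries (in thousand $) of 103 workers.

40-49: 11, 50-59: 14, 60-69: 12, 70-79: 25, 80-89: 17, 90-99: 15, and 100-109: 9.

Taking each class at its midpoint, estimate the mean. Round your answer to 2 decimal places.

Midpoints: 44.5, 54.5, 64.5, 74.5, 84.5, 94.5, 104.5
Σfm = 11×44.5 + 14×54.5 + 12×64.5 + 25×74.5 + 17×84.5 + 15×94.5 + 9×104.5 = 7683.5
n = Σf = 103
Mean = 7683.5 / 103 = 74.5971

74.60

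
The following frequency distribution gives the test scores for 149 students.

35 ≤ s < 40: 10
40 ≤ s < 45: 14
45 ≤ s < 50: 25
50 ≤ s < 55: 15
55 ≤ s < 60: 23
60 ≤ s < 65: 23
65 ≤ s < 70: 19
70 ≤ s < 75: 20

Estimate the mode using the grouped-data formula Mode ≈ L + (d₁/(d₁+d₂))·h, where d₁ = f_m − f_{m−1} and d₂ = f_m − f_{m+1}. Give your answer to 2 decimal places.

Modal class: 45 ≤ s < 50 (highest frequency 25).
d₁ = 25 − 14 = 11, d₂ = 25 − 15 = 10
Mode ≈ 45 + (11/(11+10)) × 5 = 45 + 2.6190 = 47.6190

47.62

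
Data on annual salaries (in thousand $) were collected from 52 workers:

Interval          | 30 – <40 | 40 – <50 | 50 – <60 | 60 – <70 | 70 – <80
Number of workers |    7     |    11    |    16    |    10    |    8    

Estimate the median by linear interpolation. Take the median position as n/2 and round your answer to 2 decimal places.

55.00

Cumulative frequencies: 7, 18, 34, 44, 52
n = 52; position = n/2 = 26.
This falls in the class 50 – <60: L = 50, F = 18, f = 16, h = 10.
Median ≈ 50 + ((26 − 18) / 16) × 10 = 55.0000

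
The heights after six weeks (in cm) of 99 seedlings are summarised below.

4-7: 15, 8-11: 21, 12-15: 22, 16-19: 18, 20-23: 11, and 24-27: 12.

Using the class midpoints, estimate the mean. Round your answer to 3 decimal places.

Midpoints: 5.5, 9.5, 13.5, 17.5, 21.5, 25.5
Σfm = 15×5.5 + 21×9.5 + 22×13.5 + 18×17.5 + 11×21.5 + 12×25.5 = 1436.5
n = Σf = 99
Mean = 1436.5 / 99 = 14.5101

14.510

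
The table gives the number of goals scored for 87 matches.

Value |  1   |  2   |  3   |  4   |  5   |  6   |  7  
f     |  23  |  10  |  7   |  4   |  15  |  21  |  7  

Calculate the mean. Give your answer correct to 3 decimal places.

Values: 1, 2, 3, 4, 5, 6, 7
Σfx = 23×1 + 10×2 + 7×3 + 4×4 + 15×5 + 21×6 + 7×7 = 330
n = Σf = 87
Mean = 330 / 87 = 3.7931

3.793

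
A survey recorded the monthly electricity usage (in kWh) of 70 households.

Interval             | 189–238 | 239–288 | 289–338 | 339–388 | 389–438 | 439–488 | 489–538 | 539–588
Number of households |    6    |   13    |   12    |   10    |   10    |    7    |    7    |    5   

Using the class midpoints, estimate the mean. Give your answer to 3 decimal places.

369.929

Midpoints: 213.5, 263.5, 313.5, 363.5, 413.5, 463.5, 513.5, 563.5
Σfm = 6×213.5 + 13×263.5 + 12×313.5 + 10×363.5 + 10×413.5 + 7×463.5 + 7×513.5 + 5×563.5 = 25895
n = Σf = 70
Mean = 25895 / 70 = 369.9286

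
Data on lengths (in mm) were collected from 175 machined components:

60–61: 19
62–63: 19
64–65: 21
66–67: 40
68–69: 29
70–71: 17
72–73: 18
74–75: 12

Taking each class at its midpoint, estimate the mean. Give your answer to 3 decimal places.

Midpoints: 60.5, 62.5, 64.5, 66.5, 68.5, 70.5, 72.5, 74.5
Σfm = 19×60.5 + 19×62.5 + 21×64.5 + 40×66.5 + 29×68.5 + 17×70.5 + 18×72.5 + 12×74.5 = 11735.5
n = Σf = 175
Mean = 11735.5 / 175 = 67.0600

67.060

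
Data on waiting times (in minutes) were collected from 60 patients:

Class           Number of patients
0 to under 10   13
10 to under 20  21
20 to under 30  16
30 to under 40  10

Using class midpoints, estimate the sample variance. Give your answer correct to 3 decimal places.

Midpoints: 5, 15, 25, 35
n = 60, Σfm = 1130, mean = 18.8333
Σfm² = 27300
Σf(m − x̄)² = Σfm² − (Σfm)²/n = 27300 − 1130²/60 = 6018.3333
Sample variance = 6018.3333 / 59 = 102.0056

102.006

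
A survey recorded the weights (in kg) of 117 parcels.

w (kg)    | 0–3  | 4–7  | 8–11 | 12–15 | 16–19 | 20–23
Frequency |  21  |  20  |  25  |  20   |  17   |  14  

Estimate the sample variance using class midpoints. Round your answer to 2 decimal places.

42.50

Midpoints: 1.5, 5.5, 9.5, 13.5, 17.5, 21.5
n = 117, Σfm = 1247.5, mean = 10.6624
Σfm² = 18231.25
Σf(m − x̄)² = Σfm² − (Σfm)²/n = 18231.25 − 1247.5²/117 = 4929.9145
Sample variance = 4929.9145 / 116 = 42.4993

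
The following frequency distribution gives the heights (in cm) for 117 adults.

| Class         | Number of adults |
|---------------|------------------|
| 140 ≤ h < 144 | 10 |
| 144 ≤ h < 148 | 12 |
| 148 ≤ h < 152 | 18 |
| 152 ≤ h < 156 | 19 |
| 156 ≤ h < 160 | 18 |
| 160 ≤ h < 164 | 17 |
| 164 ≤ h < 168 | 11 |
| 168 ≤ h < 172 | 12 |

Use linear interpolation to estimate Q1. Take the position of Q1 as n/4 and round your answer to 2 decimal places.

Cumulative frequencies: 10, 22, 40, 59, 77, 94, 105, 117
n = 117; position = n/4 = 29.25.
This falls in the class 148 ≤ h < 152: L = 148, F = 22, f = 18, h = 4.
Lower quartile ≈ 148 + ((29.25 − 22) / 18) × 4 = 149.6111

149.61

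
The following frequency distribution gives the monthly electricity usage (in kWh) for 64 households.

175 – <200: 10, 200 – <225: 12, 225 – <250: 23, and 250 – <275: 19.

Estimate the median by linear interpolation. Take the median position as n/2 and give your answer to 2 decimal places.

235.87

Cumulative frequencies: 10, 22, 45, 64
n = 64; position = n/2 = 32.
This falls in the class 225 – <250: L = 225, F = 22, f = 23, h = 25.
Median ≈ 225 + ((32 − 22) / 23) × 25 = 235.8696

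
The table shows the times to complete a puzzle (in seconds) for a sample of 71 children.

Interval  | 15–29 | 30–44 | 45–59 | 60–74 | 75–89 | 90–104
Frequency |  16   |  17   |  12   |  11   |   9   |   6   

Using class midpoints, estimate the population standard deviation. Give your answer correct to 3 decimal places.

24.012

Midpoints: 22, 37, 52, 67, 82, 97
n = 71, Σfm = 3662, mean = 51.5775
Σfm² = 229814
Σf(m − x̄)² = Σfm² − (Σfm)²/n = 229814 − 3662²/71 = 40937.3239
Population variance = 40937.3239 / 71 = 576.5820
Standard deviation = √576.5820 = 24.0121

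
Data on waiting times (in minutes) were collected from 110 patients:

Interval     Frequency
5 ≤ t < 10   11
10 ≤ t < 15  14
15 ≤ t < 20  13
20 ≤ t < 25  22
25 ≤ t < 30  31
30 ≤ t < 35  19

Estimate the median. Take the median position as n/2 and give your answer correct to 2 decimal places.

Cumulative frequencies: 11, 25, 38, 60, 91, 110
n = 110; position = n/2 = 55.
This falls in the class 20 ≤ t < 25: L = 20, F = 38, f = 22, h = 5.
Median ≈ 20 + ((55 − 38) / 22) × 5 = 23.8636

23.86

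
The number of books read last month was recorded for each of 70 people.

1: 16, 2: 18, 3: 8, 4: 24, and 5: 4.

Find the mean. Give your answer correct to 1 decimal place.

2.7

Values: 1, 2, 3, 4, 5
Σfx = 16×1 + 18×2 + 8×3 + 24×4 + 4×5 = 192
n = Σf = 70
Mean = 192 / 70 = 2.7429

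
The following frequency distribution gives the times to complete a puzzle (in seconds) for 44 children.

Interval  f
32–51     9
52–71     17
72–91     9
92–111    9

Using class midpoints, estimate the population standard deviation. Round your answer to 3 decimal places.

Midpoints: 41.5, 61.5, 81.5, 101.5
n = 44, Σfm = 3066, mean = 69.6818
Σfm² = 232299
Σf(m − x̄)² = Σfm² − (Σfm)²/n = 232299 − 3066²/44 = 18654.5455
Population variance = 18654.5455 / 44 = 423.9669
Standard deviation = √423.9669 = 20.5905

20.590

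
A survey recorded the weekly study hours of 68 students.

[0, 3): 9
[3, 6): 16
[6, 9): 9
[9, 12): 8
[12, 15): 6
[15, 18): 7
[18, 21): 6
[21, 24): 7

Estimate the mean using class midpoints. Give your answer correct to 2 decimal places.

Midpoints: 1.5, 4.5, 7.5, 10.5, 13.5, 16.5, 19.5, 22.5
Σfm = 9×1.5 + 16×4.5 + 9×7.5 + 8×10.5 + 6×13.5 + 7×16.5 + 6×19.5 + 7×22.5 = 708
n = Σf = 68
Mean = 708 / 68 = 10.4118

10.41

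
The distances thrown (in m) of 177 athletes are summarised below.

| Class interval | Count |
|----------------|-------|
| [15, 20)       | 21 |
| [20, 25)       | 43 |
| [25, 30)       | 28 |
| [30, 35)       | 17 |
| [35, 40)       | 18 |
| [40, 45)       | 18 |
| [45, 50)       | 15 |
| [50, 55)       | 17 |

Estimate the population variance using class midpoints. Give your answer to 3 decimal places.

Midpoints: 17.5, 22.5, 27.5, 32.5, 37.5, 42.5, 47.5, 52.5
n = 177, Σfm = 5702.5, mean = 32.2175
Σfm² = 205856.25
Σf(m − x̄)² = Σfm² − (Σfm)²/n = 205856.25 − 5702.5²/177 = 22135.8757
Population variance = 22135.8757 / 177 = 125.0614

125.061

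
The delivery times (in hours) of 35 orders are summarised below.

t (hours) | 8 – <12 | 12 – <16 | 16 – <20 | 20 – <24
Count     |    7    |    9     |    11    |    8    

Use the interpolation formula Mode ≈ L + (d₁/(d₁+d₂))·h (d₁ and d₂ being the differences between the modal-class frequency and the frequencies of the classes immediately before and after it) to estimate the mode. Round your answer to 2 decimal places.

17.60

Modal class: 16 – <20 (highest frequency 11).
d₁ = 11 − 9 = 2, d₂ = 11 − 8 = 3
Mode ≈ 16 + (2/(2+3)) × 4 = 16 + 1.6000 = 17.6000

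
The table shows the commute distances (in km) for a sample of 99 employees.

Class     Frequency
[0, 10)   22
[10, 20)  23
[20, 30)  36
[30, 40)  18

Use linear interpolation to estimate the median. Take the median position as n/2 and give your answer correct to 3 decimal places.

Cumulative frequencies: 22, 45, 81, 99
n = 99; position = n/2 = 49.5.
This falls in the class [20, 30): L = 20, F = 45, f = 36, h = 10.
Median ≈ 20 + ((49.5 − 45) / 36) × 10 = 21.2500

21.250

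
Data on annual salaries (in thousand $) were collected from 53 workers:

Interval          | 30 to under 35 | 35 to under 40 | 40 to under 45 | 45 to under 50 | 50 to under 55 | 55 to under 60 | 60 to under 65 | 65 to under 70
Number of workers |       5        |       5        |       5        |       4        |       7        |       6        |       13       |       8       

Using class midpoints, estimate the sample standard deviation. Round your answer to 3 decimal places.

Midpoints: 32.5, 37.5, 42.5, 47.5, 52.5, 57.5, 62.5, 67.5
n = 53, Σfm = 2817.5, mean = 53.1604
Σfm² = 156731.25
Σf(m − x̄)² = Σfm² − (Σfm)²/n = 156731.25 − 2817.5²/53 = 6951.8868
Sample variance = 6951.8868 / 52 = 133.6901
Standard deviation = √133.6901 = 11.5624

11.562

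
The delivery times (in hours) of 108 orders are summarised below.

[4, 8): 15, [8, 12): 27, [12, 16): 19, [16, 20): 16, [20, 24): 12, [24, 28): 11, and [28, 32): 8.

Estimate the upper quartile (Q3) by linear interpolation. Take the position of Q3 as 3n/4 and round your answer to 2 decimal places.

21.33

Cumulative frequencies: 15, 42, 61, 77, 89, 100, 108
n = 108; position = 3n/4 = 81.
This falls in the class [20, 24): L = 20, F = 77, f = 12, h = 4.
Upper quartile ≈ 20 + ((81 − 77) / 12) × 4 = 21.3333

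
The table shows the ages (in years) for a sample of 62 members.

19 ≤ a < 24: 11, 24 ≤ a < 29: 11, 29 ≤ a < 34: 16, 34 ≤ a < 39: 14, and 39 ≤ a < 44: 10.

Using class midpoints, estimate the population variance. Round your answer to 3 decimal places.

Midpoints: 21.5, 26.5, 31.5, 36.5, 41.5
n = 62, Σfm = 1958, mean = 31.5806
Σfm² = 64559.5
Σf(m − x̄)² = Σfm² − (Σfm)²/n = 64559.5 − 1958²/62 = 2724.5968
Population variance = 2724.5968 / 62 = 43.9451

43.945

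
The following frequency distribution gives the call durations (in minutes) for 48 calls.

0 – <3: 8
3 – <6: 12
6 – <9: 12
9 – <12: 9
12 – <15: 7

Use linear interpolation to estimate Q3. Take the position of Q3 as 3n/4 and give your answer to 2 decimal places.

10.33

Cumulative frequencies: 8, 20, 32, 41, 48
n = 48; position = 3n/4 = 36.
This falls in the class 9 – <12: L = 9, F = 32, f = 9, h = 3.
Upper quartile ≈ 9 + ((36 − 32) / 9) × 3 = 10.3333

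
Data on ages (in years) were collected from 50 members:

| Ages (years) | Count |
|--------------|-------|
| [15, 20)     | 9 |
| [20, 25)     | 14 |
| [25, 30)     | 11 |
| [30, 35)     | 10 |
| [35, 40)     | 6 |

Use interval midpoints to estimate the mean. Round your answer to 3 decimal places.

Midpoints: 17.5, 22.5, 27.5, 32.5, 37.5
Σfm = 9×17.5 + 14×22.5 + 11×27.5 + 10×32.5 + 6×37.5 = 1325
n = Σf = 50
Mean = 1325 / 50 = 26.5000

26.500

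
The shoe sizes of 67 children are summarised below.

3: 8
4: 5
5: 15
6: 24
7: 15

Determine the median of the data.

Cumulative frequencies: 8, 13, 28, 52, 67
n = 67, so the median is the value in position (n+1)/2 = 34.
Position 34 falls at value 6.

6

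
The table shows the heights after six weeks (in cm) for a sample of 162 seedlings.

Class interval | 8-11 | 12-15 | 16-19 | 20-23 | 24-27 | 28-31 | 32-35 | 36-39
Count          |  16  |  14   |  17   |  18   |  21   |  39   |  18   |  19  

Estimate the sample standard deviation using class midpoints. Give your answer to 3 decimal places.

Midpoints: 9.5, 13.5, 17.5, 21.5, 25.5, 29.5, 33.5, 37.5
n = 162, Σfm = 4027, mean = 24.8580
Σfm² = 112036.5
Σf(m − x̄)² = Σfm² − (Σfm)²/n = 112036.5 − 4027²/162 = 11933.2346
Sample variance = 11933.2346 / 161 = 74.1195
Standard deviation = √74.1195 = 8.6093

8.609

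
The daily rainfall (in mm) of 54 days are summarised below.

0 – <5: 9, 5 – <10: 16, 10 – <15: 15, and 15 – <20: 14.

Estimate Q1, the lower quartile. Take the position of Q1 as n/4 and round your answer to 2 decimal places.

Cumulative frequencies: 9, 25, 40, 54
n = 54; position = n/4 = 13.5.
This falls in the class 5 – <10: L = 5, F = 9, f = 16, h = 5.
Lower quartile ≈ 5 + ((13.5 − 9) / 16) × 5 = 6.4062

6.41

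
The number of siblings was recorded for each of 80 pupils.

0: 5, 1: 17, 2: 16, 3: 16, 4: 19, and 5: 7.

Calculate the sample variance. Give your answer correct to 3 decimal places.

2.066

Values: 0, 1, 2, 3, 4, 5
n = 80, Σfx = 208, mean = 2.6000
Σfx² = 704
Σf(x − x̄)² = Σfx² − (Σfx)²/n = 704 − 208²/80 = 163.2000
Sample variance = 163.2000 / 79 = 2.0658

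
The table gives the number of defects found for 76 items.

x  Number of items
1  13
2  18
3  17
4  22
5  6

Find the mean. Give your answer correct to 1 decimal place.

Values: 1, 2, 3, 4, 5
Σfx = 13×1 + 18×2 + 17×3 + 22×4 + 6×5 = 218
n = Σf = 76
Mean = 218 / 76 = 2.8684

2.9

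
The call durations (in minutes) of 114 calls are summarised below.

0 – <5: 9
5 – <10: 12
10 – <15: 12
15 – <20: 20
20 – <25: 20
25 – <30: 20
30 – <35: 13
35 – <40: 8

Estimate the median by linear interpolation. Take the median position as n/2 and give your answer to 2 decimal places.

Cumulative frequencies: 9, 21, 33, 53, 73, 93, 106, 114
n = 114; position = n/2 = 57.
This falls in the class 20 – <25: L = 20, F = 53, f = 20, h = 5.
Median ≈ 20 + ((57 − 53) / 20) × 5 = 21.0000

21.00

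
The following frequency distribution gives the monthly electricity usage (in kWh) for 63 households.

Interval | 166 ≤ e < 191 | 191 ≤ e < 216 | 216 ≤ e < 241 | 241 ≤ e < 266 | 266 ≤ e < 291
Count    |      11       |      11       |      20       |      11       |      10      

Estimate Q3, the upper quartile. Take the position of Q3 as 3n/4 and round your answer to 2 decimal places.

Cumulative frequencies: 11, 22, 42, 53, 63
n = 63; position = 3n/4 = 47.25.
This falls in the class 241 ≤ e < 266: L = 241, F = 42, f = 11, h = 25.
Upper quartile ≈ 241 + ((47.25 − 42) / 11) × 25 = 252.9318

252.93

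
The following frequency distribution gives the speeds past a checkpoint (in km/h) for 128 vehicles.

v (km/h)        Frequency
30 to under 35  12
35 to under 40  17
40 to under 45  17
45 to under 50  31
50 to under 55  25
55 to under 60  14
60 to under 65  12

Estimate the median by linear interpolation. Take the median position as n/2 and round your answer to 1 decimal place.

Cumulative frequencies: 12, 29, 46, 77, 102, 116, 128
n = 128; position = n/2 = 64.
This falls in the class 45 to under 50: L = 45, F = 46, f = 31, h = 5.
Median ≈ 45 + ((64 − 46) / 31) × 5 = 47.9032

47.9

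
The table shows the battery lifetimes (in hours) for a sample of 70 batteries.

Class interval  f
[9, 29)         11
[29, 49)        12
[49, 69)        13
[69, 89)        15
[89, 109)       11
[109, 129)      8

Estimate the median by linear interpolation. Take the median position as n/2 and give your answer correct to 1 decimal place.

67.5

Cumulative frequencies: 11, 23, 36, 51, 62, 70
n = 70; position = n/2 = 35.
This falls in the class [49, 69): L = 49, F = 23, f = 13, h = 20.
Median ≈ 49 + ((35 − 23) / 13) × 20 = 67.4615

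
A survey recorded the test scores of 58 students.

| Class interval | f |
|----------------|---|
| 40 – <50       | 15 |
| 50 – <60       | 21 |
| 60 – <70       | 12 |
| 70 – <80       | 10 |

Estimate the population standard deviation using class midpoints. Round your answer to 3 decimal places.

10.341

Midpoints: 45, 55, 65, 75
n = 58, Σfm = 3360, mean = 57.9310
Σfm² = 200850
Σf(m − x̄)² = Σfm² − (Σfm)²/n = 200850 − 3360²/58 = 6201.7241
Population variance = 6201.7241 / 58 = 106.9263
Standard deviation = √106.9263 = 10.3405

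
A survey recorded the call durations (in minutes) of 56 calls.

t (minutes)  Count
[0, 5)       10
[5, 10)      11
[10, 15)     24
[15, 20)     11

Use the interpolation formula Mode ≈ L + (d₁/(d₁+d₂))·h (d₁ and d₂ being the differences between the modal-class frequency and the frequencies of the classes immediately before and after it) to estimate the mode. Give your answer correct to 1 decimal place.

Modal class: [10, 15) (highest frequency 24).
d₁ = 24 − 11 = 13, d₂ = 24 − 11 = 13
Mode ≈ 10 + (13/(13+13)) × 5 = 10 + 2.5000 = 12.5000

12.5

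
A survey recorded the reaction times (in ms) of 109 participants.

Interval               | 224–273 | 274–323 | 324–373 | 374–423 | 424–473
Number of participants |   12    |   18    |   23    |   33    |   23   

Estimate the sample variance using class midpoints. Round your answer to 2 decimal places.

Midpoints: 248.5, 298.5, 348.5, 398.5, 448.5
n = 109, Σfm = 39836.5, mean = 365.4725
Σfm² = 15005245.25
Σf(m − x̄)² = Σfm² − (Σfm)²/n = 15005245.25 − 39836.5²/109 = 446100.9174
Sample variance = 446100.9174 / 108 = 4130.5641

4130.56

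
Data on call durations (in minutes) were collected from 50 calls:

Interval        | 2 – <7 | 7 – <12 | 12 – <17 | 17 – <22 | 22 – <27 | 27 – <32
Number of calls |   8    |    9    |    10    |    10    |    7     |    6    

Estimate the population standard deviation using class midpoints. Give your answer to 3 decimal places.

7.976

Midpoints: 4.5, 9.5, 14.5, 19.5, 24.5, 29.5
n = 50, Σfm = 810, mean = 16.2000
Σfm² = 16302.5
Σf(m − x̄)² = Σfm² − (Σfm)²/n = 16302.5 − 810²/50 = 3180.5000
Population variance = 3180.5000 / 50 = 63.6100
Standard deviation = √63.6100 = 7.9756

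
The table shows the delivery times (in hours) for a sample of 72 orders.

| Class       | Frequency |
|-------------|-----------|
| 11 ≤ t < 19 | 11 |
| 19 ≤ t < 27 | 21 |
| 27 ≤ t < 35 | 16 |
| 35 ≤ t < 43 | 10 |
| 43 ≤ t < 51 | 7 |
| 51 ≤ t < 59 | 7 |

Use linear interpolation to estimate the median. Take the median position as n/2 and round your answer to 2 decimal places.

29.00

Cumulative frequencies: 11, 32, 48, 58, 65, 72
n = 72; position = n/2 = 36.
This falls in the class 27 ≤ t < 35: L = 27, F = 32, f = 16, h = 8.
Median ≈ 27 + ((36 − 32) / 16) × 8 = 29.0000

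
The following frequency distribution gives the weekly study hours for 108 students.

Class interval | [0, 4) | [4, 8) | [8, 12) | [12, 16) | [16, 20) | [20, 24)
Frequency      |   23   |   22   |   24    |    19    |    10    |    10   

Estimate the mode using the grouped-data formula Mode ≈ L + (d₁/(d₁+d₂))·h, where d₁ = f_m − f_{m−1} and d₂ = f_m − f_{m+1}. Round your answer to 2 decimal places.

9.14

Modal class: [8, 12) (highest frequency 24).
d₁ = 24 − 22 = 2, d₂ = 24 − 19 = 5
Mode ≈ 8 + (2/(2+5)) × 4 = 8 + 1.1429 = 9.1429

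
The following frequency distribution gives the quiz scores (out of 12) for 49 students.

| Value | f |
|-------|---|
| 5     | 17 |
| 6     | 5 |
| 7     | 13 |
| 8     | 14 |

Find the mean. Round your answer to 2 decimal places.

6.49

Values: 5, 6, 7, 8
Σfx = 17×5 + 5×6 + 13×7 + 14×8 = 318
n = Σf = 49
Mean = 318 / 49 = 6.4898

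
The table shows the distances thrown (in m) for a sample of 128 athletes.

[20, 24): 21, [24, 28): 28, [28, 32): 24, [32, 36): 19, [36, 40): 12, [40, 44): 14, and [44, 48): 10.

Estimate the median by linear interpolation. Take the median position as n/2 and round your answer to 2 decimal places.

Cumulative frequencies: 21, 49, 73, 92, 104, 118, 128
n = 128; position = n/2 = 64.
This falls in the class [28, 32): L = 28, F = 49, f = 24, h = 4.
Median ≈ 28 + ((64 − 49) / 24) × 4 = 30.5000

30.50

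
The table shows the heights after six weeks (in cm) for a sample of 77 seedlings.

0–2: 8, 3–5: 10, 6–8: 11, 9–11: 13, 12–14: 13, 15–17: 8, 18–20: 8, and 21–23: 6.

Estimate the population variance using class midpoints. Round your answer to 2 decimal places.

Midpoints: 1, 4, 7, 10, 13, 16, 19, 22
n = 77, Σfm = 836, mean = 10.8571
Σfm² = 12044
Σf(m − x̄)² = Σfm² − (Σfm)²/n = 12044 − 836²/77 = 2967.4286
Population variance = 2967.4286 / 77 = 38.5380

38.54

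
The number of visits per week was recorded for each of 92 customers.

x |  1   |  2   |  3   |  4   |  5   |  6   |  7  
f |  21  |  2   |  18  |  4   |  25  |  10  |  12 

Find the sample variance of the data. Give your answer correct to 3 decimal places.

Values: 1, 2, 3, 4, 5, 6, 7
n = 92, Σfx = 364, mean = 3.9565
Σfx² = 1828
Σf(x − x̄)² = Σfx² − (Σfx)²/n = 1828 − 364²/92 = 387.8261
Sample variance = 387.8261 / 91 = 4.2618

4.262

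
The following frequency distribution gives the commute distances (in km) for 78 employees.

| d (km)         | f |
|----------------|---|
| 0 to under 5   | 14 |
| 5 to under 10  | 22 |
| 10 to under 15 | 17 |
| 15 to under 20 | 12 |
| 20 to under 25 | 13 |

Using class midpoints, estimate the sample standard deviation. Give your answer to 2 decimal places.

6.75

Midpoints: 2.5, 7.5, 12.5, 17.5, 22.5
n = 78, Σfm = 915, mean = 11.7308
Σfm² = 14237.5
Σf(m − x̄)² = Σfm² − (Σfm)²/n = 14237.5 − 915²/78 = 3503.8462
Sample variance = 3503.8462 / 77 = 45.5045
Standard deviation = √45.5045 = 6.7457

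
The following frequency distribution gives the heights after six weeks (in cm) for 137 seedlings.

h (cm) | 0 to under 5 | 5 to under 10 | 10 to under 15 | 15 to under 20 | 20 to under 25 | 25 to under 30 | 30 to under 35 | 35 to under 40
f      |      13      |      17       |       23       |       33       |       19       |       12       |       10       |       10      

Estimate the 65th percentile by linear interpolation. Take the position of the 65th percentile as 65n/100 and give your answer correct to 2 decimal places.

Cumulative frequencies: 13, 30, 53, 86, 105, 117, 127, 137
n = 137; position = 65n/100 = 89.05.
This falls in the class 20 to under 25: L = 20, F = 86, f = 19, h = 5.
65th percentile ≈ 20 + ((89.05 − 86) / 19) × 5 = 20.8026

20.80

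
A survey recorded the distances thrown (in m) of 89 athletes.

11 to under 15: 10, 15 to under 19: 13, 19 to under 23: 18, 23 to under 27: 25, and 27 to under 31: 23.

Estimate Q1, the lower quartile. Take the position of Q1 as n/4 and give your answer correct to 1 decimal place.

18.8

Cumulative frequencies: 10, 23, 41, 66, 89
n = 89; position = n/4 = 22.25.
This falls in the class 15 to under 19: L = 15, F = 10, f = 13, h = 4.
Lower quartile ≈ 15 + ((22.25 − 10) / 13) × 4 = 18.7692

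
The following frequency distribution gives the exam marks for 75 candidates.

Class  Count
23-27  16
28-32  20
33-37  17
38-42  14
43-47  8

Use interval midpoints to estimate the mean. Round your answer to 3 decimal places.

Midpoints: 25, 30, 35, 40, 45
Σfm = 16×25 + 20×30 + 17×35 + 14×40 + 8×45 = 2515
n = Σf = 75
Mean = 2515 / 75 = 33.5333

33.533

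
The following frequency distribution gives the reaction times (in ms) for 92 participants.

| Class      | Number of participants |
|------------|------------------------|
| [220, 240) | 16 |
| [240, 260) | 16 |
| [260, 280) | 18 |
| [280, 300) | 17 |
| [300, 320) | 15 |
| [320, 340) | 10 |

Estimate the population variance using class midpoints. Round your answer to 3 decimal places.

1034.168

Midpoints: 230, 250, 270, 290, 310, 330
n = 92, Σfm = 25420, mean = 276.3043
Σfm² = 7118800
Σf(m − x̄)² = Σfm² − (Σfm)²/n = 7118800 − 25420²/92 = 95143.4783
Population variance = 95143.4783 / 92 = 1034.1682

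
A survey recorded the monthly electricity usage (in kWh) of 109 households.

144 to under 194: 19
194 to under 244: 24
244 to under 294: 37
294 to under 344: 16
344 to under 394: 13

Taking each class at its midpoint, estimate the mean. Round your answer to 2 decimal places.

259.83

Midpoints: 169, 219, 269, 319, 369
Σfm = 19×169 + 24×219 + 37×269 + 16×319 + 13×369 = 28321
n = Σf = 109
Mean = 28321 / 109 = 259.8257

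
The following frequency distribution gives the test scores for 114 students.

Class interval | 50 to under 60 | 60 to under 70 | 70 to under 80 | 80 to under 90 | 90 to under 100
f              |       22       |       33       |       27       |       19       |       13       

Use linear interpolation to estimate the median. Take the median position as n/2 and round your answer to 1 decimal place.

Cumulative frequencies: 22, 55, 82, 101, 114
n = 114; position = n/2 = 57.
This falls in the class 70 to under 80: L = 70, F = 55, f = 27, h = 10.
Median ≈ 70 + ((57 − 55) / 27) × 10 = 70.7407

70.7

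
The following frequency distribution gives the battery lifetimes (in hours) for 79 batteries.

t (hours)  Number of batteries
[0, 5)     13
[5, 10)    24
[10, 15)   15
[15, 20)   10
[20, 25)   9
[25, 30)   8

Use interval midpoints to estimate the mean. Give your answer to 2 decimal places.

12.63

Midpoints: 2.5, 7.5, 12.5, 17.5, 22.5, 27.5
Σfm = 13×2.5 + 24×7.5 + 15×12.5 + 10×17.5 + 9×22.5 + 8×27.5 = 997.5
n = Σf = 79
Mean = 997.5 / 79 = 12.6266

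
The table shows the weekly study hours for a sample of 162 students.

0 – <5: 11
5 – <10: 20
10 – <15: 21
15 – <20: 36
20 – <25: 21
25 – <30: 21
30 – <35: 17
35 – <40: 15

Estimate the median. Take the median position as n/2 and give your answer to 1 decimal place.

Cumulative frequencies: 11, 31, 52, 88, 109, 130, 147, 162
n = 162; position = n/2 = 81.
This falls in the class 15 – <20: L = 15, F = 52, f = 36, h = 5.
Median ≈ 15 + ((81 − 52) / 36) × 5 = 19.0278

19.0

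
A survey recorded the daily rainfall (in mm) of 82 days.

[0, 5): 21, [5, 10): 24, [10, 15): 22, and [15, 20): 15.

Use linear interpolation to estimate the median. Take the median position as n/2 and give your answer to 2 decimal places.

Cumulative frequencies: 21, 45, 67, 82
n = 82; position = n/2 = 41.
This falls in the class [5, 10): L = 5, F = 21, f = 24, h = 5.
Median ≈ 5 + ((41 − 21) / 24) × 5 = 9.1667

9.17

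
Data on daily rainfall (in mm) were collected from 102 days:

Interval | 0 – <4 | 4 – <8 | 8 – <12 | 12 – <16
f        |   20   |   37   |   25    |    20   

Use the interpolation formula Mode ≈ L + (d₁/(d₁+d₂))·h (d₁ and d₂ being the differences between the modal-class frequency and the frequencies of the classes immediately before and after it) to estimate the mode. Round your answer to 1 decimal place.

Modal class: 4 – <8 (highest frequency 37).
d₁ = 37 − 20 = 17, d₂ = 37 − 25 = 12
Mode ≈ 4 + (17/(17+12)) × 4 = 4 + 2.3448 = 6.3448

6.3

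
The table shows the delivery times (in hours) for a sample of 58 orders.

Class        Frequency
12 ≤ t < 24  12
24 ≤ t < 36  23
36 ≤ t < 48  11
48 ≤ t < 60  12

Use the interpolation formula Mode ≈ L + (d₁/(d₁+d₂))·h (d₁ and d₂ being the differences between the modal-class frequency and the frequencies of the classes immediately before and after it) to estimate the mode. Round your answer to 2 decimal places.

Modal class: 24 ≤ t < 36 (highest frequency 23).
d₁ = 23 − 12 = 11, d₂ = 23 − 11 = 12
Mode ≈ 24 + (11/(11+12)) × 12 = 24 + 5.7391 = 29.7391

29.74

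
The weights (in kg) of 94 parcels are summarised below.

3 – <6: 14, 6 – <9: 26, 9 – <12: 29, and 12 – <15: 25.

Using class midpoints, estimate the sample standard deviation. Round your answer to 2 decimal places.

3.08

Midpoints: 4.5, 7.5, 10.5, 13.5
n = 94, Σfm = 900, mean = 9.5745
Σfm² = 9499.5
Σf(m − x̄)² = Σfm² − (Σfm)²/n = 9499.5 − 900²/94 = 882.4787
Sample variance = 882.4787 / 93 = 9.4890
Standard deviation = √9.4890 = 3.0804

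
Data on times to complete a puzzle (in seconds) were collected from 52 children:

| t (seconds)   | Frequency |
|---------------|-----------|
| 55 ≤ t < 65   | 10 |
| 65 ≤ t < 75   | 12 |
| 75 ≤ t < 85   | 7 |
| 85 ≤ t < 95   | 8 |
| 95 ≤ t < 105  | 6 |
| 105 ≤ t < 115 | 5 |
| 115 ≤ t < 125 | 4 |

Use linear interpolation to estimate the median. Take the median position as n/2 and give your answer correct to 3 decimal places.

Cumulative frequencies: 10, 22, 29, 37, 43, 48, 52
n = 52; position = n/2 = 26.
This falls in the class 75 ≤ t < 85: L = 75, F = 22, f = 7, h = 10.
Median ≈ 75 + ((26 − 22) / 7) × 10 = 80.7143

80.714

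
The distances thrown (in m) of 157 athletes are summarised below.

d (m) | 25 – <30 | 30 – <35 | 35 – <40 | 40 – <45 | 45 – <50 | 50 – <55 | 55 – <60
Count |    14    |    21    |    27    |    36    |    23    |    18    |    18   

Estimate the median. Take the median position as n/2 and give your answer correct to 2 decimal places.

42.29

Cumulative frequencies: 14, 35, 62, 98, 121, 139, 157
n = 157; position = n/2 = 78.5.
This falls in the class 40 – <45: L = 40, F = 62, f = 36, h = 5.
Median ≈ 40 + ((78.5 − 62) / 36) × 5 = 42.2917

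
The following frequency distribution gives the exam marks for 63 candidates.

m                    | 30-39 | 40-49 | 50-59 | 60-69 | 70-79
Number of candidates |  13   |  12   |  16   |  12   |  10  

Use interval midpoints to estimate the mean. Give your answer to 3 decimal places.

Midpoints: 34.5, 44.5, 54.5, 64.5, 74.5
Σfm = 13×34.5 + 12×44.5 + 16×54.5 + 12×64.5 + 10×74.5 = 3373.5
n = Σf = 63
Mean = 3373.5 / 63 = 53.5476

53.548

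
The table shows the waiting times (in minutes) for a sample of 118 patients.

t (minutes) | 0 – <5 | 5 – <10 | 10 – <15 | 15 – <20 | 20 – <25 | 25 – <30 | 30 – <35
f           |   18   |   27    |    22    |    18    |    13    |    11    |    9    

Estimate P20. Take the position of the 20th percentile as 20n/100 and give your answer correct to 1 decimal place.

Cumulative frequencies: 18, 45, 67, 85, 98, 109, 118
n = 118; position = 20n/100 = 23.6.
This falls in the class 5 – <10: L = 5, F = 18, f = 27, h = 5.
20th percentile ≈ 5 + ((23.6 − 18) / 27) × 5 = 6.0370

6.0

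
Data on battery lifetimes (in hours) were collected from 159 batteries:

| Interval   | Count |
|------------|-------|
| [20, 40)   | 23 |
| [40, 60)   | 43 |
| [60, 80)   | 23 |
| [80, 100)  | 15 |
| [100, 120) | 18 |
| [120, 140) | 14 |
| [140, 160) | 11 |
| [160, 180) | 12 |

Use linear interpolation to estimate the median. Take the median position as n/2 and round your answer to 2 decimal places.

Cumulative frequencies: 23, 66, 89, 104, 122, 136, 147, 159
n = 159; position = n/2 = 79.5.
This falls in the class [60, 80): L = 60, F = 66, f = 23, h = 20.
Median ≈ 60 + ((79.5 − 66) / 23) × 20 = 71.7391

71.74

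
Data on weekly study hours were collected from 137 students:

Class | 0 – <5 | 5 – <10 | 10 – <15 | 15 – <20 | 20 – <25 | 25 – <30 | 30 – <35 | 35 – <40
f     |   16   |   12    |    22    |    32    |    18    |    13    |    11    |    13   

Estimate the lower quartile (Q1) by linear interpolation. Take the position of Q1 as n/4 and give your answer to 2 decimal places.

11.42

Cumulative frequencies: 16, 28, 50, 82, 100, 113, 124, 137
n = 137; position = n/4 = 34.25.
This falls in the class 10 – <15: L = 10, F = 28, f = 22, h = 5.
Lower quartile ≈ 10 + ((34.25 − 28) / 22) × 5 = 11.4205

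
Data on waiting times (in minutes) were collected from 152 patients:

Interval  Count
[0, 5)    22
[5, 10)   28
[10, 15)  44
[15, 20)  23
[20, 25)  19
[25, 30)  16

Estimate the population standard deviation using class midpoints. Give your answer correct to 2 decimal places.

Midpoints: 2.5, 7.5, 12.5, 17.5, 22.5, 27.5
n = 152, Σfm = 2085, mean = 13.7171
Σfm² = 37350
Σf(m − x̄)² = Σfm² − (Σfm)²/n = 37350 − 2085²/152 = 8749.8355
Population variance = 8749.8355 / 152 = 57.5647
Standard deviation = √57.5647 = 7.5871

7.59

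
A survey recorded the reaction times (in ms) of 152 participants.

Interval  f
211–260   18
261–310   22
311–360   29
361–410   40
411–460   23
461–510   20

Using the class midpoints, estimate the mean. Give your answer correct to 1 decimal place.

Midpoints: 235.5, 285.5, 335.5, 385.5, 435.5, 485.5
Σfm = 18×235.5 + 22×285.5 + 29×335.5 + 40×385.5 + 23×435.5 + 20×485.5 = 55396
n = Σf = 152
Mean = 55396 / 152 = 364.4474

364.4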